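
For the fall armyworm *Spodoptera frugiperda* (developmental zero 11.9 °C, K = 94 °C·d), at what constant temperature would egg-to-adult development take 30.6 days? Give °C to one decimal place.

Required daily accumulation = 94 / 30.6 = 3.072 DD/day.
T = T_base + 3.072 = 11.9 + 3.072 = 14.972 ≈ 15.0 °C.

15.0 °C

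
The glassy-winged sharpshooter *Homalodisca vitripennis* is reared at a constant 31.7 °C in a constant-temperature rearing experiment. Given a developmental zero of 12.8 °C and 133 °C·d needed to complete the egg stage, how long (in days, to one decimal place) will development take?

Daily accumulation = 31.7 − 12.8 = 18.9 DD/day.
Duration = 133 / 18.9 = 7.037 ≈ 7.0 days.

7.0 days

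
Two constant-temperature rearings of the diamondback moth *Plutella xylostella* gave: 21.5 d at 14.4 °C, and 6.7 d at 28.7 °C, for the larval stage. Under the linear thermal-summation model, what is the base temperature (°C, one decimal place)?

Under the model K = D·(T − T_b), so D₁·(T₁ − T_b) = D₂·(T₂ − T_b).
21.5·(14.4 − T_b) = 6.7·(28.7 − T_b)
T_b = (21.5·14.4 − 6.7·28.7) / (21.5 − 6.7) = 117.31 / 14.8 = 7.926 °C ≈ 7.9 °C.

7.9 °C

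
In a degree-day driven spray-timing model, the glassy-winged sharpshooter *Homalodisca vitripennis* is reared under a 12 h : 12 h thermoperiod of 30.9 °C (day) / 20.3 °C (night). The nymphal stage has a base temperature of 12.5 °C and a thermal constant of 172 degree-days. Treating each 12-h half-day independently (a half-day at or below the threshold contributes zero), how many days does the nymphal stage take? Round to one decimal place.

13.1 days

Day half: max(0, 30.9 − 12.5) × 0.5 = 18.4 × 0.5 = 9.20 DD.
Night half: max(0, 20.3 − 12.5) × 0.5 = 7.8 × 0.5 = 3.90 DD.
Per 24 h: 13.10 DD/day.
Duration = 172 / 13.10 = 13.130 ≈ 13.1 days.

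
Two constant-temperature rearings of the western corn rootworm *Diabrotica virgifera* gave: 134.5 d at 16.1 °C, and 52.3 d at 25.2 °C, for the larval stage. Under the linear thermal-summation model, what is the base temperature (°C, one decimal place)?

10.3 °C

Linear rate model ⇒ the product D·(T − T_b) is constant across temperatures.
134.5·(16.1 − T_b) = 52.3·(25.2 − T_b)
T_b = (134.5·16.1 − 52.3·25.2) / (134.5 − 52.3) = 847.49 / 82.2 = 10.310 °C ≈ 10.3 °C.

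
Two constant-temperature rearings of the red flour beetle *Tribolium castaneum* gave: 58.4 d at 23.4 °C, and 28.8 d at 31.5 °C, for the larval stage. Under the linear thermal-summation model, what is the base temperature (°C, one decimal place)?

15.5 °C

Linear rate model ⇒ the product D·(T − T_b) is constant across temperatures.
58.4·(23.4 − T_b) = 28.8·(31.5 − T_b)
T_b = (58.4·23.4 − 28.8·31.5) / (58.4 − 28.8) = 459.36 / 29.6 = 15.519 °C ≈ 15.5 °C.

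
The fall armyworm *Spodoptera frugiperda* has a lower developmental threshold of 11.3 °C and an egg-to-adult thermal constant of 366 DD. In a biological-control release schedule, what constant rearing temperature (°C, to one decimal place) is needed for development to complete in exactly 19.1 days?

Required daily accumulation = 366 / 19.1 = 19.162 DD/day.
T = T_base + 19.162 = 11.3 + 19.162 = 30.462 ≈ 30.5 °C.

30.5 °C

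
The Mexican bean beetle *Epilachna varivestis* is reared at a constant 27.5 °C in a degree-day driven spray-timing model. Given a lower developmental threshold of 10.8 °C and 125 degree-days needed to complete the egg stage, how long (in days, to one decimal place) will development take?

Daily accumulation = 27.5 − 10.8 = 16.7 DD/day.
Duration = 125 / 16.7 = 7.485 ≈ 7.5 days.

7.5 days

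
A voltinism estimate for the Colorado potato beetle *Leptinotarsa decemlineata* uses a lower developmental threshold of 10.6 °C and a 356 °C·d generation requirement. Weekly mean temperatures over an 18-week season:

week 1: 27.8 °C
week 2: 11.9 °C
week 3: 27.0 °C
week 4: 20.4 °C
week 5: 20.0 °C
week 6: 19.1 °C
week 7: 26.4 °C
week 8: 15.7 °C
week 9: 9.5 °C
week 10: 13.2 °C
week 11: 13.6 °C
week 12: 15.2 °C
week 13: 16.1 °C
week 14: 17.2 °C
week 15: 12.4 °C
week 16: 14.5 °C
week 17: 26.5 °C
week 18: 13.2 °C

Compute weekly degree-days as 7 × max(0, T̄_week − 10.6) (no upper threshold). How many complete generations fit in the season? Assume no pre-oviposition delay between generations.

2 generations

Weekly DD (7 × max(0, T̄ − 10.6)): 120.4, 9.1, 114.8, 68.6, 65.8, 59.5, 110.6, 35.7, 0.0, 18.2, 21.0, 32.2, 38.5, 46.2, 12.6, 27.3, 111.3, 18.2.
Season total = 910.0 DD.
Complete generations = ⌊910.0 / 356⌋ = 2.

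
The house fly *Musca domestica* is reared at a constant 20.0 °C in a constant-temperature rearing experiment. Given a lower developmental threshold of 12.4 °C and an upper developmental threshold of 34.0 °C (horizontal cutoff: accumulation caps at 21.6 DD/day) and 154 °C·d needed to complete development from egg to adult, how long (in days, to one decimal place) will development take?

Daily accumulation = 20.0 − 12.4 = 7.6 DD/day.
Duration = 154 / 7.6 = 20.263 ≈ 20.3 days.

20.3 days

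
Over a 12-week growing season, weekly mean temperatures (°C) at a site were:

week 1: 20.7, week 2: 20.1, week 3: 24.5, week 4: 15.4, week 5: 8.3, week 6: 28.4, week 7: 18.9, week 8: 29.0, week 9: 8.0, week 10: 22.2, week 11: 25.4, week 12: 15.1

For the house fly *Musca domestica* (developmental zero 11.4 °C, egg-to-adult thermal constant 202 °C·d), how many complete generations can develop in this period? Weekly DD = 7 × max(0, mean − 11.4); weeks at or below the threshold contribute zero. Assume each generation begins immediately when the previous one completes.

3 generations

Weekly DD (7 × max(0, T̄ − 11.4)): 65.1, 60.9, 91.7, 28.0, 0.0, 119.0, 52.5, 123.2, 0.0, 75.6, 98.0, 25.9.
Season total = 739.9 DD.
Complete generations = ⌊739.9 / 202⌋ = 3.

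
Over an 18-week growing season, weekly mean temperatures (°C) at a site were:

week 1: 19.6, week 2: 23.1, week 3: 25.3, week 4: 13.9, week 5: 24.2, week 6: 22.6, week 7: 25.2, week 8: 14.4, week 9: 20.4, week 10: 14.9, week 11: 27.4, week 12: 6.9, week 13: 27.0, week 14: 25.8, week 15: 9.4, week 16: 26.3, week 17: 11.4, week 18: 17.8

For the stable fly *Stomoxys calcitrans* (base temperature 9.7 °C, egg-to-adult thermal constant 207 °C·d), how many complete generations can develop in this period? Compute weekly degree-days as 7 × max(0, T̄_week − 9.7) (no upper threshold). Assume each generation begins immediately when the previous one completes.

Weekly DD (7 × max(0, T̄ − 9.7)): 69.3, 93.8, 109.2, 29.4, 101.5, 90.3, 108.5, 32.9, 74.9, 36.4, 123.9, 0.0, 121.1, 112.7, 0.0, 116.2, 11.9, 56.7.
Season total = 1288.7 DD.
Complete generations = ⌊1288.7 / 207⌋ = 6.

6 generations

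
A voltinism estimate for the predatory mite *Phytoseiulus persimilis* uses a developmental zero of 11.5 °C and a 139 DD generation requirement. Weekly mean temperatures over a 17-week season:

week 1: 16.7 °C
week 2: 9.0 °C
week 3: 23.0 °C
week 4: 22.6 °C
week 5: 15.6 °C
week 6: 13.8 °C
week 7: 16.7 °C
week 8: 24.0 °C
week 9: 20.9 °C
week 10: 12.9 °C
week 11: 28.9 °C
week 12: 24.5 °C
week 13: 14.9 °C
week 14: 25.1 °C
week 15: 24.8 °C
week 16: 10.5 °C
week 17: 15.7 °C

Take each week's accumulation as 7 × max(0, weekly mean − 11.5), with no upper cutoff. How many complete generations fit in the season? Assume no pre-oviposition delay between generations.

6 generations

Weekly DD (7 × max(0, T̄ − 11.5)): 36.4, 0.0, 80.5, 77.7, 28.7, 16.1, 36.4, 87.5, 65.8, 9.8, 121.8, 91.0, 23.8, 95.2, 93.1, 0.0, 29.4.
Season total = 893.2 DD.
Complete generations = ⌊893.2 / 139⌋ = 6.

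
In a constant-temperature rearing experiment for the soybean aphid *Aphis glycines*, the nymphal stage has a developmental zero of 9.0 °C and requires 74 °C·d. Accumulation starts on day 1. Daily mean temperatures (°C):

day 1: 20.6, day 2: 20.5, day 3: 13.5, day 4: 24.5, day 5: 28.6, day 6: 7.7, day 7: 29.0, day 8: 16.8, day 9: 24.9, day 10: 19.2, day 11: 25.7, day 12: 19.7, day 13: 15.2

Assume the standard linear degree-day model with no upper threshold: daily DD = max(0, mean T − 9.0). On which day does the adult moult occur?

Daily DD above 9.0 °C: 11.6, 11.5, 4.5, 15.5, 19.6, 0.0, 20.0, 7.8, 15.9, 10.2, 16.7, 10.7, 6.2.
Cumulative: 11.6, 23.1, 27.6, 43.1, 62.7, 62.7, 82.7, 90.5, 106.4, 116.6, 133.3, 144.0, 150.2.
The total first reaches 74 DD on day 7.

day 7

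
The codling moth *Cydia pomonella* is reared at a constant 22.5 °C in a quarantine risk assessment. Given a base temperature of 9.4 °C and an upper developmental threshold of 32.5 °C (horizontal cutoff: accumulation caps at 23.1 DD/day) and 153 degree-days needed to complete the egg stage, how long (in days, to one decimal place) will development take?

11.7 days

Daily accumulation = 22.5 − 9.4 = 13.1 DD/day.
Duration = 153 / 13.1 = 11.679 ≈ 11.7 days.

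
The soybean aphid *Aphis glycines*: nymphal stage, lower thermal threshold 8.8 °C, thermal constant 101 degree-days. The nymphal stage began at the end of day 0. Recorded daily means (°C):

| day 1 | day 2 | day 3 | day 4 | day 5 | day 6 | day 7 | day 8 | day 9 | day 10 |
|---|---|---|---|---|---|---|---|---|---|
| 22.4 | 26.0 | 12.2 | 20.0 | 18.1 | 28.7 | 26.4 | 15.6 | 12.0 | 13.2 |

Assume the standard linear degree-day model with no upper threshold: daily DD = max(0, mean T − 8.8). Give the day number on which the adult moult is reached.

Daily DD above 8.8 °C: 13.6, 17.2, 3.4, 11.2, 9.3, 19.9, 17.6, 6.8, 3.2, 4.4.
Cumulative: 13.6, 30.8, 34.2, 45.4, 54.7, 74.6, 92.2, 99.0, 102.2, 106.6.
The total first reaches 101 DD on day 9.

day 9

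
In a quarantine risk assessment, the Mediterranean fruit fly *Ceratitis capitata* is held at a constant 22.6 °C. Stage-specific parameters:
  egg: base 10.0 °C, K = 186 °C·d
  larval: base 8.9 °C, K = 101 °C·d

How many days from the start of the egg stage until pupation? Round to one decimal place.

egg: 186 / (22.6 − 10.0) = 186 / 12.6 = 14.762 d.
larval: 101 / (22.6 − 8.9) = 101 / 13.7 = 7.372 d.
Sum = 22.134 ≈ 22.1 days.

22.1 days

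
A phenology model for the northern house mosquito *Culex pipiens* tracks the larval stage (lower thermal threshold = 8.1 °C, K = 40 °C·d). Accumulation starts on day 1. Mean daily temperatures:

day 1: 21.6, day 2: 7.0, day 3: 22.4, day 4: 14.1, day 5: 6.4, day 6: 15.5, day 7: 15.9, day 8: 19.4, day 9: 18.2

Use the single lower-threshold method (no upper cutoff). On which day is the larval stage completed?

Daily DD above 8.1 °C: 13.5, 0.0, 14.3, 6.0, 0.0, 7.4, 7.8, 11.3, 10.1.
Cumulative: 13.5, 13.5, 27.8, 33.8, 33.8, 41.2, 49.0, 60.3, 70.4.
The total first reaches 40 DD on day 6.

day 6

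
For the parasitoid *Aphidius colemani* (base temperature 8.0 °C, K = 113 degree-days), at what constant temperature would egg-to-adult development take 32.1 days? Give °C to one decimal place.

11.5 °C

Required daily accumulation = 113 / 32.1 = 3.520 DD/day.
T = T_base + 3.520 = 8.0 + 3.520 = 11.520 ≈ 11.5 °C.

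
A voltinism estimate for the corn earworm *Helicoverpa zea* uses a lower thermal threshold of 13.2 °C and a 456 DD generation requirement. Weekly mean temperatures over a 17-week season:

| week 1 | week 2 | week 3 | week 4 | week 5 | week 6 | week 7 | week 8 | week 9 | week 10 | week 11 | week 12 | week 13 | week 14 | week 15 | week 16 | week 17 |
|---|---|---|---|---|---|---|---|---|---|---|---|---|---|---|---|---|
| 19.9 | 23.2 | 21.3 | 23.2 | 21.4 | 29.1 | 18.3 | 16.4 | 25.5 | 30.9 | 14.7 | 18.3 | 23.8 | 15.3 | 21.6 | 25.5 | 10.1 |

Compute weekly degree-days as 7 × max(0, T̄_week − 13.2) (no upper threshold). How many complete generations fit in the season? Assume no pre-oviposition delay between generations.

2 generations

Weekly DD (7 × max(0, T̄ − 13.2)): 46.9, 70.0, 56.7, 70.0, 57.4, 111.3, 35.7, 22.4, 86.1, 123.9, 10.5, 35.7, 74.2, 14.7, 58.8, 86.1, 0.0.
Season total = 960.4 DD.
Complete generations = ⌊960.4 / 456⌋ = 2.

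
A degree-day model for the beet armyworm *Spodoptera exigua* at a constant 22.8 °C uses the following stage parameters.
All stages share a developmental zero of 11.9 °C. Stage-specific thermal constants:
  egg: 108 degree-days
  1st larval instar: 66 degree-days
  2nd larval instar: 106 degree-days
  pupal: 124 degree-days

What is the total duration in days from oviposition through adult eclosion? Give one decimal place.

Daily accumulation at 22.8 °C = 22.8 − 11.9 = 10.9 DD/day.
Total K = 108 + 66 + 106 + 124 = 404 DD.
Total duration = 404 / 10.9 = 37.064 ≈ 37.1 days.

37.1 days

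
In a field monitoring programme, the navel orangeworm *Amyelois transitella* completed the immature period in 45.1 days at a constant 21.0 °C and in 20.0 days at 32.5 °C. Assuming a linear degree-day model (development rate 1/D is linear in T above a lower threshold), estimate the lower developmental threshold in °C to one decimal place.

11.8 °C

Under the model K = D·(T − T_b), so D₁·(T₁ − T_b) = D₂·(T₂ − T_b).
45.1·(21.0 − T_b) = 20.0·(32.5 − T_b)
T_b = (45.1·21.0 − 20.0·32.5) / (45.1 − 20.0) = 297.10 / 25.1 = 11.837 °C ≈ 11.8 °C.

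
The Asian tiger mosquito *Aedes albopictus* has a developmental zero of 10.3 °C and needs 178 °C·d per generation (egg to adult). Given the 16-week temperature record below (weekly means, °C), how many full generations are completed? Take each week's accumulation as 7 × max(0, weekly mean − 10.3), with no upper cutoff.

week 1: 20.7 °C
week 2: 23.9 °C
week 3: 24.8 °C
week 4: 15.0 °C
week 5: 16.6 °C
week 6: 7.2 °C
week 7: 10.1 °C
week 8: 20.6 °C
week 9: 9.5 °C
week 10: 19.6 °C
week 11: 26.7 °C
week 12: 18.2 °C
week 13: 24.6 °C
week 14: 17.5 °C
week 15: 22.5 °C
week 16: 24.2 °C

5 generations

Weekly DD (7 × max(0, T̄ − 10.3)): 72.8, 95.2, 101.5, 32.9, 44.1, 0.0, 0.0, 72.1, 0.0, 65.1, 114.8, 55.3, 100.1, 50.4, 85.4, 97.3.
Season total = 987.0 DD.
Complete generations = ⌊987.0 / 178⌋ = 5.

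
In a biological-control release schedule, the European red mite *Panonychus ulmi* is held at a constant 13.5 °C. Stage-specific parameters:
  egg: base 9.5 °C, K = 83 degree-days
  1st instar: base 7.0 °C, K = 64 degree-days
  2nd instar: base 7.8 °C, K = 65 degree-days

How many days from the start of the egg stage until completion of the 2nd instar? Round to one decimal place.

42.0 days

egg: 83 / (13.5 − 9.5) = 83 / 4.0 = 20.750 d.
1st instar: 64 / (13.5 − 7.0) = 64 / 6.5 = 9.846 d.
2nd instar: 65 / (13.5 − 7.8) = 65 / 5.7 = 11.404 d.
Sum = 42.000 ≈ 42.0 days.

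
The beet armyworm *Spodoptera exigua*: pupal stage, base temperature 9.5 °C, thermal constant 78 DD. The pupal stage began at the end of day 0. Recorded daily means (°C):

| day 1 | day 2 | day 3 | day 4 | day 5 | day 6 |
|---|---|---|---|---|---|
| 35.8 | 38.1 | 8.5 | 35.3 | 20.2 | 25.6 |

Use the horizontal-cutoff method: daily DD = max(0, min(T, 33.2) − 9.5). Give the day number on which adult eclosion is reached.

Daily DD above 9.5 °C (capped at 23.7): 23.7, 23.7, 0.0, 23.7, 10.7, 16.1.
Cumulative: 23.7, 47.4, 47.4, 71.1, 81.8, 97.9.
The total first reaches 78 DD on day 5.

day 5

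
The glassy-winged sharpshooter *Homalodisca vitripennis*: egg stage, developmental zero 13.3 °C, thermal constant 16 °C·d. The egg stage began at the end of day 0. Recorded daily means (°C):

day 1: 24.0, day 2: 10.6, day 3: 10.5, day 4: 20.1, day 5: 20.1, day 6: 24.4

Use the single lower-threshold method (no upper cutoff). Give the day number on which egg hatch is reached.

Daily DD above 13.3 °C: 10.7, 0.0, 0.0, 6.8, 6.8, 11.1.
Cumulative: 10.7, 10.7, 10.7, 17.5, 24.3, 35.4.
The total first reaches 16 DD on day 4.

day 4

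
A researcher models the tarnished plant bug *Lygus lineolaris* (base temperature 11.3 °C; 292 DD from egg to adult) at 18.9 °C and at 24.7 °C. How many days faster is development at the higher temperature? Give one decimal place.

16.6 days

At 18.9 °C: 292 / (18.9 − 11.3) = 292 / 7.6 = 38.421 d.
At 24.7 °C: 292 / (24.7 − 11.3) = 292 / 13.4 = 21.791 d.
Difference = |38.421 − 21.791| = 16.630 ≈ 16.6 days.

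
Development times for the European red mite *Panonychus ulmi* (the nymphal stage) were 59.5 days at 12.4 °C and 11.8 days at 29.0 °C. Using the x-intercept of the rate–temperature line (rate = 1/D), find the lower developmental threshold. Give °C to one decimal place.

Equal thermal constants: D₁(T₁ − T_b) = D₂(T₂ − T_b).
59.5·(12.4 − T_b) = 11.8·(29.0 − T_b)
T_b = (59.5·12.4 − 11.8·29.0) / (59.5 − 11.8) = 395.60 / 47.7 = 8.294 °C ≈ 8.3 °C.

8.3 °C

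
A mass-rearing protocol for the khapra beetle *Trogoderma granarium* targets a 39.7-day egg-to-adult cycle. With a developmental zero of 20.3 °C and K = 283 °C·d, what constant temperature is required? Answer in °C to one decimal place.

27.4 °C

Required daily accumulation = 283 / 39.7 = 7.128 DD/day.
T = T_base + 7.128 = 20.3 + 7.128 = 27.428 ≈ 27.4 °C.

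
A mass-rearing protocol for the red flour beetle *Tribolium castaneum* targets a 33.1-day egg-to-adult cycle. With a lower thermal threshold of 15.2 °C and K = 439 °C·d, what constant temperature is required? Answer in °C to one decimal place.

28.5 °C

Required daily accumulation = 439 / 33.1 = 13.263 DD/day.
T = T_base + 13.263 = 15.2 + 13.263 = 28.463 ≈ 28.5 °C.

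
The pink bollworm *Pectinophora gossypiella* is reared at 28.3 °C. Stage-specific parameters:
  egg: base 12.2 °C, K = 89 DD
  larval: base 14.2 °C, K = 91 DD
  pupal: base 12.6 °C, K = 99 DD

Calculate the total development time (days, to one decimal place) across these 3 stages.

18.3 days

egg: 89 / (28.3 − 12.2) = 89 / 16.1 = 5.528 d.
larval: 91 / (28.3 − 14.2) = 91 / 14.1 = 6.454 d.
pupal: 99 / (28.3 − 12.6) = 99 / 15.7 = 6.306 d.
Sum = 18.288 ≈ 18.3 days.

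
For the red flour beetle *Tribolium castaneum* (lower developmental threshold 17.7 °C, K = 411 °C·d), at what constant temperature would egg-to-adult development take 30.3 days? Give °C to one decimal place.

31.3 °C

Required daily accumulation = 411 / 30.3 = 13.564 DD/day.
T = T_base + 13.564 = 17.7 + 13.564 = 31.264 ≈ 31.3 °C.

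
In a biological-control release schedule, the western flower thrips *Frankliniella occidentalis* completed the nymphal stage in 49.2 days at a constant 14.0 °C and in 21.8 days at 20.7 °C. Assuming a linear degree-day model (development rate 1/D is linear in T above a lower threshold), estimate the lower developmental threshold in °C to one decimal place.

Equal thermal constants: D₁(T₁ − T_b) = D₂(T₂ − T_b).
49.2·(14.0 − T_b) = 21.8·(20.7 − T_b)
T_b = (49.2·14.0 − 21.8·20.7) / (49.2 − 21.8) = 237.54 / 27.4 = 8.669 °C ≈ 8.7 °C.

8.7 °C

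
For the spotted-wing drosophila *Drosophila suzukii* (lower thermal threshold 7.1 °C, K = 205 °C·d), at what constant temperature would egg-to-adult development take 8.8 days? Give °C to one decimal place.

30.4 °C

Required daily accumulation = 205 / 8.8 = 23.295 DD/day.
T = T_base + 23.295 = 7.1 + 23.295 = 30.395 ≈ 30.4 °C.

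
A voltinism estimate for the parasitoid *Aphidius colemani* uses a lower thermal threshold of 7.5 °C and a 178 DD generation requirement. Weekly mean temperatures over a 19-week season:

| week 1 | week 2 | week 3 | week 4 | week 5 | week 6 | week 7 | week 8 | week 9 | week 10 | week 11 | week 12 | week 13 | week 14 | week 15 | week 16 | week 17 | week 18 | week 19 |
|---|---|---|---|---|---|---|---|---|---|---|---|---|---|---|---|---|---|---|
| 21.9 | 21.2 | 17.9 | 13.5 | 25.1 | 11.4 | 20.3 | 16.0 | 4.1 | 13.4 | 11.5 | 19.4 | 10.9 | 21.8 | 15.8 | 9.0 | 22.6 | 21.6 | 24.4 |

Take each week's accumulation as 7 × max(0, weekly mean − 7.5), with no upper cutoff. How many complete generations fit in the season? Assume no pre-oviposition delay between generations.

Weekly DD (7 × max(0, T̄ − 7.5)): 100.8, 95.9, 72.8, 42.0, 123.2, 27.3, 89.6, 59.5, 0.0, 41.3, 28.0, 83.3, 23.8, 100.1, 58.1, 10.5, 105.7, 98.7, 118.3.
Season total = 1278.9 DD.
Complete generations = ⌊1278.9 / 178⌋ = 7.

7 generations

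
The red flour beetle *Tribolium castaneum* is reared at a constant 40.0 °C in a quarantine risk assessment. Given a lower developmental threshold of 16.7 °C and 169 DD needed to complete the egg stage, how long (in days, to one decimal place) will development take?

7.3 days

Daily accumulation = 40.0 − 16.7 = 23.3 DD/day.
Duration = 169 / 23.3 = 7.253 ≈ 7.3 days.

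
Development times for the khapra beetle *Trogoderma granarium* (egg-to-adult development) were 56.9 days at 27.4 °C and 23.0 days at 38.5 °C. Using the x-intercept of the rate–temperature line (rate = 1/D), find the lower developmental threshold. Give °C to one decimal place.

19.9 °C

Linear rate model ⇒ the product D·(T − T_b) is constant across temperatures.
56.9·(27.4 − T_b) = 23.0·(38.5 − T_b)
T_b = (56.9·27.4 − 23.0·38.5) / (56.9 − 23.0) = 673.56 / 33.9 = 19.869 °C ≈ 19.9 °C.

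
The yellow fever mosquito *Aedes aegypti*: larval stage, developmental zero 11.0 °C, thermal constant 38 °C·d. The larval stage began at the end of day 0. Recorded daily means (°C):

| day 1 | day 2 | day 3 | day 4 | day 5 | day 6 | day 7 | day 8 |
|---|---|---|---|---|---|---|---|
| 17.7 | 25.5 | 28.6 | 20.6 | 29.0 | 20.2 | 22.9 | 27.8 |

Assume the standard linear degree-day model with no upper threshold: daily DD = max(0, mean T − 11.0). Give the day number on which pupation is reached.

day 3

Daily DD above 11.0 °C: 6.7, 14.5, 17.6, 9.6, 18.0, 9.2, 11.9, 16.8.
Cumulative: 6.7, 21.2, 38.8, 48.4, 66.4, 75.6, 87.5, 104.3.
The total first reaches 38 DD on day 3.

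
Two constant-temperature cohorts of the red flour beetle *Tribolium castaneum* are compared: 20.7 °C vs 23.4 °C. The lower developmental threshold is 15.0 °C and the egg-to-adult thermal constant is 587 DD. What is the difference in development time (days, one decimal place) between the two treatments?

33.1 days

At 20.7 °C: 587 / (20.7 − 15.0) = 587 / 5.7 = 102.982 d.
At 23.4 °C: 587 / (23.4 − 15.0) = 587 / 8.4 = 69.881 d.
Difference = |102.982 − 69.881| = 33.102 ≈ 33.1 days.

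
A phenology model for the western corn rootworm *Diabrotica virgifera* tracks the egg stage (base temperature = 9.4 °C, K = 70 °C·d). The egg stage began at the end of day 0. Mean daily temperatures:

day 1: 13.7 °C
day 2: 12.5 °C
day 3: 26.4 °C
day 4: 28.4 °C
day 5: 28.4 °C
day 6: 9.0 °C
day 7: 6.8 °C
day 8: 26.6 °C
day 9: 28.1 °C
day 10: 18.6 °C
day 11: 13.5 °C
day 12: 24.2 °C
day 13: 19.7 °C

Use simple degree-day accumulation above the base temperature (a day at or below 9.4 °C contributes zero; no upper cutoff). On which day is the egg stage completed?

day 8

Daily DD above 9.4 °C: 4.3, 3.1, 17.0, 19.0, 19.0, 0.0, 0.0, 17.2, 18.7, 9.2, 4.1, 14.8, 10.3.
Cumulative: 4.3, 7.4, 24.4, 43.4, 62.4, 62.4, 62.4, 79.6, 98.3, 107.5, 111.6, 126.4, 136.7.
The total first reaches 70 DD on day 8.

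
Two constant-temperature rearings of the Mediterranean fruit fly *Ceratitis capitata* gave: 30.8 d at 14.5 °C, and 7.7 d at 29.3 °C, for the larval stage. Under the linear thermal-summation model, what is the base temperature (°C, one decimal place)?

9.6 °C

Linear rate model ⇒ the product D·(T − T_b) is constant across temperatures.
30.8·(14.5 − T_b) = 7.7·(29.3 − T_b)
T_b = (30.8·14.5 − 7.7·29.3) / (30.8 − 7.7) = 220.99 / 23.1 = 9.567 °C ≈ 9.6 °C.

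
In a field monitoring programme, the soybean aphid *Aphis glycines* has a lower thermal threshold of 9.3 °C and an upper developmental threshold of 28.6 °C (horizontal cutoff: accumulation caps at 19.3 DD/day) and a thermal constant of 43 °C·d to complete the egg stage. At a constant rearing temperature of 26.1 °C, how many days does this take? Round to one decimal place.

2.6 days

Daily accumulation = 26.1 − 9.3 = 16.8 DD/day.
Duration = 43 / 16.8 = 2.560 ≈ 2.6 days.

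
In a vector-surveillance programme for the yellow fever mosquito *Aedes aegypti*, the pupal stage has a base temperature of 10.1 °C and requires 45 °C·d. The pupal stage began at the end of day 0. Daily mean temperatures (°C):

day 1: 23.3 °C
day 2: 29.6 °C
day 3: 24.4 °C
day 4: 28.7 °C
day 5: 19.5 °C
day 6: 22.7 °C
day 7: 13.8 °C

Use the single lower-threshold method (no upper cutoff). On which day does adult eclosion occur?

day 3

Daily DD above 10.1 °C: 13.2, 19.5, 14.3, 18.6, 9.4, 12.6, 3.7.
Cumulative: 13.2, 32.7, 47.0, 65.6, 75.0, 87.6, 91.3.
The total first reaches 45 DD on day 3.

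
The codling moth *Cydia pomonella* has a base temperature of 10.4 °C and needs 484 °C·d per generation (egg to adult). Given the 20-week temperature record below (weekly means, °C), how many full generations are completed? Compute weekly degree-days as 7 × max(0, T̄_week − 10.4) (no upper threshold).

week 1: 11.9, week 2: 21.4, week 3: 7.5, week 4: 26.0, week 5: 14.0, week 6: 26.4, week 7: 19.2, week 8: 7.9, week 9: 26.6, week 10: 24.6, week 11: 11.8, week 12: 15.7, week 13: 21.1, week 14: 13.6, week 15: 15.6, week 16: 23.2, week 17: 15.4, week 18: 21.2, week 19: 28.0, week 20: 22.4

Weekly DD (7 × max(0, T̄ − 10.4)): 10.5, 77.0, 0.0, 109.2, 25.2, 112.0, 61.6, 0.0, 113.4, 99.4, 9.8, 37.1, 74.9, 22.4, 36.4, 89.6, 35.0, 75.6, 123.2, 84.0.
Season total = 1196.3 DD.
Complete generations = ⌊1196.3 / 484⌋ = 2.

2 generations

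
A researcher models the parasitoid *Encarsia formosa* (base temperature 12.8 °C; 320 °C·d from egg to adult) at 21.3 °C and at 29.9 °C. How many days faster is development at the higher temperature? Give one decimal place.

At 21.3 °C: 320 / (21.3 − 12.8) = 320 / 8.5 = 37.647 d.
At 29.9 °C: 320 / (29.9 − 12.8) = 320 / 17.1 = 18.713 d.
Difference = |37.647 − 18.713| = 18.934 ≈ 18.9 days.

18.9 days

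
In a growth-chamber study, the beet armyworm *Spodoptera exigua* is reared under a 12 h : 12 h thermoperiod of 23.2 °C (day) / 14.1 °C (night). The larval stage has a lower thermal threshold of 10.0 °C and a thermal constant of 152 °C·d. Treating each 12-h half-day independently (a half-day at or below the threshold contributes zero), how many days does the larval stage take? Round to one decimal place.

17.6 days

Day half: max(0, 23.2 − 10.0) × 0.5 = 13.2 × 0.5 = 6.60 DD.
Night half: max(0, 14.1 − 10.0) × 0.5 = 4.1 × 0.5 = 2.05 DD.
Per 24 h: 8.65 DD/day.
Duration = 152 / 8.65 = 17.572 ≈ 17.6 days.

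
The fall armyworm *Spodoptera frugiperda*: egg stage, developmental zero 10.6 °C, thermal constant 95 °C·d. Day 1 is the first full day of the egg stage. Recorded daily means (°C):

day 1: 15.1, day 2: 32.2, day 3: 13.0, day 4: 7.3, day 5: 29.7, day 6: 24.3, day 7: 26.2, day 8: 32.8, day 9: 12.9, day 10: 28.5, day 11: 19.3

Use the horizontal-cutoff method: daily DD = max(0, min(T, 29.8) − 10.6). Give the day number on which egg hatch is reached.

Daily DD above 10.6 °C (capped at 19.2): 4.5, 19.2, 2.4, 0.0, 19.1, 13.7, 15.6, 19.2, 2.3, 17.9, 8.7.
Cumulative: 4.5, 23.7, 26.1, 26.1, 45.2, 58.9, 74.5, 93.7, 96.0, 113.9, 122.6.
The total first reaches 95 DD on day 9.

day 9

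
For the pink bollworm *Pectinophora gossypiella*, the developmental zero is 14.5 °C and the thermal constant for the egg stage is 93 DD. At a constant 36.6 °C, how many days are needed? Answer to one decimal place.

Daily accumulation = 36.6 − 14.5 = 22.1 DD/day.
Duration = 93 / 22.1 = 4.208 ≈ 4.2 days.

4.2 days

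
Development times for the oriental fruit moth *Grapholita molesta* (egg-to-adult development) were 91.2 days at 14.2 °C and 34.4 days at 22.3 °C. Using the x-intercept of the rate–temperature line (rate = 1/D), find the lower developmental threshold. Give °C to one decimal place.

Linear rate model ⇒ the product D·(T − T_b) is constant across temperatures.
91.2·(14.2 − T_b) = 34.4·(22.3 − T_b)
T_b = (91.2·14.2 − 34.4·22.3) / (91.2 − 34.4) = 527.92 / 56.8 = 9.294 °C ≈ 9.3 °C.

9.3 °C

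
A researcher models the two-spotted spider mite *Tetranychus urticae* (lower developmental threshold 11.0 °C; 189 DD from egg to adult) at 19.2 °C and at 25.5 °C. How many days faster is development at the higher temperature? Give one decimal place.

10.0 days

At 19.2 °C: 189 / (19.2 − 11.0) = 189 / 8.2 = 23.049 d.
At 25.5 °C: 189 / (25.5 − 11.0) = 189 / 14.5 = 13.034 d.
Difference = |23.049 − 13.034| = 10.014 ≈ 10.0 days.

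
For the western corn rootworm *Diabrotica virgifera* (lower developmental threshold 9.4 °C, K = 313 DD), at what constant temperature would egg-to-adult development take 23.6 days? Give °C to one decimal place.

Required daily accumulation = 313 / 23.6 = 13.263 DD/day.
T = T_base + 13.263 = 9.4 + 13.263 = 22.663 ≈ 22.7 °C.

22.7 °C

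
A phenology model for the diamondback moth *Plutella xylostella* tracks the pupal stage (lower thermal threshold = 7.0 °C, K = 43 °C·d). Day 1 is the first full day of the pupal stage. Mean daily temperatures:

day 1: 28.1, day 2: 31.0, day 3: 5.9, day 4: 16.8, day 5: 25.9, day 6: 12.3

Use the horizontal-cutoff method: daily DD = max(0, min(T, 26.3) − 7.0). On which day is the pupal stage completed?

day 4

Daily DD above 7.0 °C (capped at 19.3): 19.3, 19.3, 0.0, 9.8, 18.9, 5.3.
Cumulative: 19.3, 38.6, 38.6, 48.4, 67.3, 72.6.
The total first reaches 43 DD on day 4.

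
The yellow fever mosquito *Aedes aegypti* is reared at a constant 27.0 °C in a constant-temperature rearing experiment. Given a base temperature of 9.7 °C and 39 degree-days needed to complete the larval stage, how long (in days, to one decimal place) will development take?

2.3 days

Daily accumulation = 27.0 − 9.7 = 17.3 DD/day.
Duration = 39 / 17.3 = 2.254 ≈ 2.3 days.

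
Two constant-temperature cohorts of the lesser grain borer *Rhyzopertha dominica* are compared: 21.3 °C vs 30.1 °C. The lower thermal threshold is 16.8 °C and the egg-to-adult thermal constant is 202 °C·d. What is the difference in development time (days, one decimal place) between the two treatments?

At 21.3 °C: 202 / (21.3 − 16.8) = 202 / 4.5 = 44.889 d.
At 30.1 °C: 202 / (30.1 − 16.8) = 202 / 13.3 = 15.188 d.
Difference = |44.889 − 15.188| = 29.701 ≈ 29.7 days.

29.7 days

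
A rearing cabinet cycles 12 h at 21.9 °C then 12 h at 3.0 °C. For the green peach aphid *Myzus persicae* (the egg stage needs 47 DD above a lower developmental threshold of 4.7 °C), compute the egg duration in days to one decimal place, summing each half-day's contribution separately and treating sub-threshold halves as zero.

5.5 days

Day half: max(0, 21.9 − 4.7) × 0.5 = 17.2 × 0.5 = 8.60 DD.
Night half: max(0, 3.0 − 4.7) × 0.5 = 0.0 × 0.5 = 0.00 DD.
Per 24 h: 8.60 DD/day.
Duration = 47 / 8.60 = 5.465 ≈ 5.5 days.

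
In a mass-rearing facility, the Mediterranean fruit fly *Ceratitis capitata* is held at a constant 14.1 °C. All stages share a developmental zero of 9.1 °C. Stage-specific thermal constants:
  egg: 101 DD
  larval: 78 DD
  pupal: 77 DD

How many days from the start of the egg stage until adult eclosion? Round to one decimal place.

51.2 days

Daily accumulation at 14.1 °C = 14.1 − 9.1 = 5.0 DD/day.
Total K = 101 + 78 + 77 = 256 DD.
Total duration = 256 / 5.0 = 51.200 ≈ 51.2 days.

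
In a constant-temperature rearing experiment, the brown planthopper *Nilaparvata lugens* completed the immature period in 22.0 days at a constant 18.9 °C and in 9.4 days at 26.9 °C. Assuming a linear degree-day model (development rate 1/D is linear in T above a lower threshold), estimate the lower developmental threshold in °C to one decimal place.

Linear rate model ⇒ the product D·(T − T_b) is constant across temperatures.
22.0·(18.9 − T_b) = 9.4·(26.9 − T_b)
T_b = (22.0·18.9 − 9.4·26.9) / (22.0 − 9.4) = 162.94 / 12.6 = 12.932 °C ≈ 12.9 °C.

12.9 °C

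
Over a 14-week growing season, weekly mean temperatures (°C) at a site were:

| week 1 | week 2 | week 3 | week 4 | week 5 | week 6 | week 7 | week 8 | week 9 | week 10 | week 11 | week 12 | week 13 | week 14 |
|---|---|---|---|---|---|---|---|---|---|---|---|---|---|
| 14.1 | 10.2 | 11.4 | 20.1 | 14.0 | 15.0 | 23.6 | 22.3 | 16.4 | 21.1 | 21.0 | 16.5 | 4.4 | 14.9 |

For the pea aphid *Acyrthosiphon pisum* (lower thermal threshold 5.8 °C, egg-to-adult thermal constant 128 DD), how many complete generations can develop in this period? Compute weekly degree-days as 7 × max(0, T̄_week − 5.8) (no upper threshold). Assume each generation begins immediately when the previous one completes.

7 generations

Weekly DD (7 × max(0, T̄ − 5.8)): 58.1, 30.8, 39.2, 100.1, 57.4, 64.4, 124.6, 115.5, 74.2, 107.1, 106.4, 74.9, 0.0, 63.7.
Season total = 1016.4 DD.
Complete generations = ⌊1016.4 / 128⌋ = 7.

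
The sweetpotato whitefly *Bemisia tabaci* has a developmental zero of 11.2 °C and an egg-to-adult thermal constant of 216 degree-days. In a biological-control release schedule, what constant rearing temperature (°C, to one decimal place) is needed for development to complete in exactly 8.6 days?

Required daily accumulation = 216 / 8.6 = 25.116 DD/day.
T = T_base + 25.116 = 11.2 + 25.116 = 36.316 ≈ 36.3 °C.

36.3 °C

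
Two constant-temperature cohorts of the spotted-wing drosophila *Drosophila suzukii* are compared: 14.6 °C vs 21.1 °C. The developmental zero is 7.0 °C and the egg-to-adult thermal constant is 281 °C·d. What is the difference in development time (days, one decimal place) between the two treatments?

At 14.6 °C: 281 / (14.6 − 7.0) = 281 / 7.6 = 36.974 d.
At 21.1 °C: 281 / (21.1 − 7.0) = 281 / 14.1 = 19.929 d.
Difference = |36.974 − 19.929| = 17.045 ≈ 17.0 days.

17.0 days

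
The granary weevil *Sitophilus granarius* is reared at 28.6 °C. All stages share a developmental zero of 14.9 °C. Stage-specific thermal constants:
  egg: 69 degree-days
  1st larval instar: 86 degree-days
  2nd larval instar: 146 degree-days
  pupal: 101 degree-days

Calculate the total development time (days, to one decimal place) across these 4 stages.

29.3 days

Daily accumulation at 28.6 °C = 28.6 − 14.9 = 13.7 DD/day.
Total K = 69 + 86 + 146 + 101 = 402 DD.
Total duration = 402 / 13.7 = 29.343 ≈ 29.3 days.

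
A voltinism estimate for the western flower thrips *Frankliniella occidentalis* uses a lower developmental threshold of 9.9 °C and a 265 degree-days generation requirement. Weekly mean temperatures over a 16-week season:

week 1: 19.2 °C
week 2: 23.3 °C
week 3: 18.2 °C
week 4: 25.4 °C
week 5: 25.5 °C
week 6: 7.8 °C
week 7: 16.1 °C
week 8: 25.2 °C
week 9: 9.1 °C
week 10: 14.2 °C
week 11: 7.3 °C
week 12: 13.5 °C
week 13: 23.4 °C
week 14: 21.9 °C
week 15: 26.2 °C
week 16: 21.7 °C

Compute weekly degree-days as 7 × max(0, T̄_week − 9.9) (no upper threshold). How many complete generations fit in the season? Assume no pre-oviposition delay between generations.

Weekly DD (7 × max(0, T̄ − 9.9)): 65.1, 93.8, 58.1, 108.5, 109.2, 0.0, 43.4, 107.1, 0.0, 30.1, 0.0, 25.2, 94.5, 84.0, 114.1, 82.6.
Season total = 1015.7 DD.
Complete generations = ⌊1015.7 / 265⌋ = 3.

3 generations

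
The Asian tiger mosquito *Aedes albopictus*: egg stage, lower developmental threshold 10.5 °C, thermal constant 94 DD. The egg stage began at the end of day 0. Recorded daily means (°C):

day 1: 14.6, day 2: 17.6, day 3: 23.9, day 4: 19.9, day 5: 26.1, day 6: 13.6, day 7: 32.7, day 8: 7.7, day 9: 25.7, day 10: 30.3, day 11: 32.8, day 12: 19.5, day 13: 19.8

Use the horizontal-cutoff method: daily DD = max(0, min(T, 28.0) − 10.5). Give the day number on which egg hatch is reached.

Daily DD above 10.5 °C (capped at 17.5): 4.1, 7.1, 13.4, 9.4, 15.6, 3.1, 17.5, 0.0, 15.2, 17.5, 17.5, 9.0, 9.3.
Cumulative: 4.1, 11.2, 24.6, 34.0, 49.6, 52.7, 70.2, 70.2, 85.4, 102.9, 120.4, 129.4, 138.7.
The total first reaches 94 DD on day 10.

day 10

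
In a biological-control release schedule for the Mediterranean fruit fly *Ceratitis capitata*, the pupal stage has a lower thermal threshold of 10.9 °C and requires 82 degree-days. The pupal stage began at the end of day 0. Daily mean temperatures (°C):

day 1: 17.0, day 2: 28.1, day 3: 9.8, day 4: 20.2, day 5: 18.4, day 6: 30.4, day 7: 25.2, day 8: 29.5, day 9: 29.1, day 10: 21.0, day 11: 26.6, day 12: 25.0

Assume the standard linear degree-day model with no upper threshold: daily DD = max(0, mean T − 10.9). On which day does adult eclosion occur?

day 8

Daily DD above 10.9 °C: 6.1, 17.2, 0.0, 9.3, 7.5, 19.5, 14.3, 18.6, 18.2, 10.1, 15.7, 14.1.
Cumulative: 6.1, 23.3, 23.3, 32.6, 40.1, 59.6, 73.9, 92.5, 110.7, 120.8, 136.5, 150.6.
The total first reaches 82 DD on day 8.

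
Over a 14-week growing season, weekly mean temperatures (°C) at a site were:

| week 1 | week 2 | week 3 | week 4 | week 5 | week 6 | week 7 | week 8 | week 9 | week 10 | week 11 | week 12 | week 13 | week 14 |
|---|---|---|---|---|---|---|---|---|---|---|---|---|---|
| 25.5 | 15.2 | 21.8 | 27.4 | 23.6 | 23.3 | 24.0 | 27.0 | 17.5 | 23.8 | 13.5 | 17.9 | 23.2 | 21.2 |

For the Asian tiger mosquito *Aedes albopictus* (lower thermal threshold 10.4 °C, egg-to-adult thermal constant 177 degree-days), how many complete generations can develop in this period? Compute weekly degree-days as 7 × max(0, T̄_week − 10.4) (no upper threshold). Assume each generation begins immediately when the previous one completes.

Weekly DD (7 × max(0, T̄ − 10.4)): 105.7, 33.6, 79.8, 119.0, 92.4, 90.3, 95.2, 116.2, 49.7, 93.8, 21.7, 52.5, 89.6, 75.6.
Season total = 1115.1 DD.
Complete generations = ⌊1115.1 / 177⌋ = 6.

6 generations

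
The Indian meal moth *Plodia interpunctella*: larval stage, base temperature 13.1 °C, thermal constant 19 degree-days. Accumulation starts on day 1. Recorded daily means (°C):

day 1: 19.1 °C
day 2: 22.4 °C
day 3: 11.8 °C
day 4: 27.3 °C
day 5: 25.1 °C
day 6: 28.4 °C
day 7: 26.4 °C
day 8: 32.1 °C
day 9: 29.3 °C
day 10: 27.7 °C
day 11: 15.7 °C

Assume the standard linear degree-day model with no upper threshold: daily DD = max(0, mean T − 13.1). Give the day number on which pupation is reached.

Daily DD above 13.1 °C: 6.0, 9.3, 0.0, 14.2, 12.0, 15.3, 13.3, 19.0, 16.2, 14.6, 2.6.
Cumulative: 6.0, 15.3, 15.3, 29.5, 41.5, 56.8, 70.1, 89.1, 105.3, 119.9, 122.5.
The total first reaches 19 DD on day 4.

day 4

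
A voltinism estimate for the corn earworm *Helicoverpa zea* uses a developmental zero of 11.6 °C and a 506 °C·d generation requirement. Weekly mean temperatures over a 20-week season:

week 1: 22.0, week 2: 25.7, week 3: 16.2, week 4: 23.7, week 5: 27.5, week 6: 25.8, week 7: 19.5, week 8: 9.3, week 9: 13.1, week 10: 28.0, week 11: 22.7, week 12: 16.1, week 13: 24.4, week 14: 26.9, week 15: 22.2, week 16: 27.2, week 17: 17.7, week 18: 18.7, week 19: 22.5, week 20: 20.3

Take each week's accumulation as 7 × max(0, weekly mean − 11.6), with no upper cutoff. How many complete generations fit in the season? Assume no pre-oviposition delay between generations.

Weekly DD (7 × max(0, T̄ − 11.6)): 72.8, 98.7, 32.2, 84.7, 111.3, 99.4, 55.3, 0.0, 10.5, 114.8, 77.7, 31.5, 89.6, 107.1, 74.2, 109.2, 42.7, 49.7, 76.3, 60.9.
Season total = 1398.6 DD.
Complete generations = ⌊1398.6 / 506⌋ = 2.

2 generations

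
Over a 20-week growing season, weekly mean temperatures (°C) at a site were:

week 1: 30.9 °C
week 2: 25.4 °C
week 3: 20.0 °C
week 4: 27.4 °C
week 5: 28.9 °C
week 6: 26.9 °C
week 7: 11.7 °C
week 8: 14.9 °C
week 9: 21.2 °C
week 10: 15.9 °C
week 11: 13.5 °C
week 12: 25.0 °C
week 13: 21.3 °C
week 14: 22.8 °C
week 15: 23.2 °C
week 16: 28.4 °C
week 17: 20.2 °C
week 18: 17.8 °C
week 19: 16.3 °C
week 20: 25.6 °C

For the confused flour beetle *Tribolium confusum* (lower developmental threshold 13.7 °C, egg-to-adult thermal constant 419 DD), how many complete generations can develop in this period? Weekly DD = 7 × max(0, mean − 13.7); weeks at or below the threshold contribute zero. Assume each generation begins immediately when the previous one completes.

Weekly DD (7 × max(0, T̄ − 13.7)): 120.4, 81.9, 44.1, 95.9, 106.4, 92.4, 0.0, 8.4, 52.5, 15.4, 0.0, 79.1, 53.2, 63.7, 66.5, 102.9, 45.5, 28.7, 18.2, 83.3.
Season total = 1158.5 DD.
Complete generations = ⌊1158.5 / 419⌋ = 2.

2 generations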